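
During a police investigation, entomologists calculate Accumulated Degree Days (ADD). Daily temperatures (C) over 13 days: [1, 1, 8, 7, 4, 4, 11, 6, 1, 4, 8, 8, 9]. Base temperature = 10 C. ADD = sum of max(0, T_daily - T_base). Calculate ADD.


Computing ADD day by day:
Day 1: max(0, 1 - 10) = 0
Day 2: max(0, 1 - 10) = 0
Day 3: max(0, 8 - 10) = 0
Day 4: max(0, 7 - 10) = 0
Day 5: max(0, 4 - 10) = 0
Day 6: max(0, 4 - 10) = 0
Day 7: max(0, 11 - 10) = 1
Day 8: max(0, 6 - 10) = 0
Day 9: max(0, 1 - 10) = 0
Day 10: max(0, 4 - 10) = 0
Day 11: max(0, 8 - 10) = 0
Day 12: max(0, 8 - 10) = 0
Day 13: max(0, 9 - 10) = 0
Total ADD = 1

1


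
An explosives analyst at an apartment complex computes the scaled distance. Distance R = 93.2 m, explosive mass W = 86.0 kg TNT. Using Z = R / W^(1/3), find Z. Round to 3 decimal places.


Scaled distance calculation:
W^(1/3) = 86.0^(1/3) = 4.414005
Z = R / W^(1/3) = 93.2 / 4.414005
Z = 21.115 m/kg^(1/3)

21.115


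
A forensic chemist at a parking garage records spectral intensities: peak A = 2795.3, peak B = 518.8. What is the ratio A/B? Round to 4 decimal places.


Spectral peak ratio:
Peak A = 2795.3 counts
Peak B = 518.8 counts
Ratio = 2795.3 / 518.8 = 5.3880

5.3880


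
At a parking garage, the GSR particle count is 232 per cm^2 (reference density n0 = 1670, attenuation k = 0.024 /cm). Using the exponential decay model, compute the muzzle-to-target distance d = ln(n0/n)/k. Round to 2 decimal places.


GSR distance calculation:
n0/n = 1670 / 232 = 7.198276
ln(n0/n) = 1.973842
d = 1.973842 / 0.024 = 82.24 cm

82.24


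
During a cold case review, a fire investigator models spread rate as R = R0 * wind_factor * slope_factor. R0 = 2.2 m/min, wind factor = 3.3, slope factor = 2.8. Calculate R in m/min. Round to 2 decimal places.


Fire spread rate calculation:
R = R0 * wind_factor * slope_factor
= 2.2 * 3.3 * 2.8
= 7.26 * 2.8
= 20.33 m/min

20.33


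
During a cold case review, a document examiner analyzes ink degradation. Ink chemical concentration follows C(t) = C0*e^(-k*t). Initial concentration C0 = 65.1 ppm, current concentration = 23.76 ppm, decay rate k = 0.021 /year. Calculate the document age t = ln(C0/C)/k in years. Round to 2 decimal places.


Document age estimation:
C0/C = 65.1 / 23.76 = 2.739899
ln(C0/C) = 1.007921
t = 1.007921 / 0.021 = 48.00 years

48.00


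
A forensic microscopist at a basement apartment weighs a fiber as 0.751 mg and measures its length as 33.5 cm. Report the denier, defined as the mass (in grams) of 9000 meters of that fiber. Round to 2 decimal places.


Denier calculation:
Mass in grams = 0.751 mg / 1000 = 0.000751 g
Length in meters = 33.5 cm / 100 = 0.335 m
Linear density = mass / length = 0.000751 / 0.335 = 0.00224179 g/m
Denier = (g/m) * 9000 = 0.00224179 * 9000 = 20.18

20.18


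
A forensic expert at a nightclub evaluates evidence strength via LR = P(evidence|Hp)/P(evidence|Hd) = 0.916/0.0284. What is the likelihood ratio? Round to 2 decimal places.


Likelihood ratio calculation:
LR = P(E|Hp) / P(E|Hd)
LR = 0.916 / 0.0284
LR = 32.25

32.25


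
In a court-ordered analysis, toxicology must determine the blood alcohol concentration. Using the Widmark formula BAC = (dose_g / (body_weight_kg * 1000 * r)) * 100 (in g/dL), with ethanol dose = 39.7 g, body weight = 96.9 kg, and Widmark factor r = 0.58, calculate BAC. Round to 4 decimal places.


Applying the Widmark formula:
BAC = (dose_g / (body_wt * 1000 * r)) * 100
Denominator = 96.9 * 1000 * 0.58 = 56202
BAC = (39.7 / 56202) * 100
BAC = 0.0706 g/dL

0.0706


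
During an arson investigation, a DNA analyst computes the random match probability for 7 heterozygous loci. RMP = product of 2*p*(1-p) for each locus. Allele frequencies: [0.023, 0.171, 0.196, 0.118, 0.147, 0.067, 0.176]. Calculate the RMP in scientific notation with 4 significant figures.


Computing RMP for 7 loci:
Locus 1: 2 * 0.023 * 0.977 = 0.044942
Locus 2: 2 * 0.171 * 0.829 = 0.283518
Locus 3: 2 * 0.196 * 0.804 = 0.315168
Locus 4: 2 * 0.118 * 0.882 = 0.208152
Locus 5: 2 * 0.147 * 0.853 = 0.250782
Locus 6: 2 * 0.067 * 0.933 = 0.125022
Locus 7: 2 * 0.176 * 0.824 = 0.290048
RMP = 7.602e-06

7.602e-06


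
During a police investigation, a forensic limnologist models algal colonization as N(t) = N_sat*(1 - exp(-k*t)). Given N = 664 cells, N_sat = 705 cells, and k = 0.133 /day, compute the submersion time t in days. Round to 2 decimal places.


PMSI from diatom colonization curve:
N / N_sat = 664 / 705 = 0.941844
1 - N/N_sat = 0.058156
ln(1 - N/N_sat) = -2.844626
t = -ln(1 - N/N_sat) / k = -(-2.844626) / 0.133 = 21.39 days

21.39


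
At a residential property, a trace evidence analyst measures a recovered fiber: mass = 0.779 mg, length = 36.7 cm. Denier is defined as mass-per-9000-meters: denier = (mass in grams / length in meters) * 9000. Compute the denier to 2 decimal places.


Denier calculation:
Mass in grams = 0.779 mg / 1000 = 0.000779 g
Length in meters = 36.7 cm / 100 = 0.367 m
Linear density = mass / length = 0.000779 / 0.367 = 0.00212262 g/m
Denier = (g/m) * 9000 = 0.00212262 * 9000 = 19.10

19.10


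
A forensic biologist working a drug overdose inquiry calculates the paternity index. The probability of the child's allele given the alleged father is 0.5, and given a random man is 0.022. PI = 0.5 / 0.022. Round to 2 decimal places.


Paternity Index calculation:
PI = P(allele|father) / P(allele|random)
PI = 0.5 / 0.022
PI = 22.73

22.73


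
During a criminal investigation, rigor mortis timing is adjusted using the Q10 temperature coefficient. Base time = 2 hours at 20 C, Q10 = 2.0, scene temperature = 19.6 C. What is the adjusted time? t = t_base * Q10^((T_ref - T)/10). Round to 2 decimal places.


Rigor mortis time adjustment:
Exponent = (T_ref - T_actual) / 10 = (20 - 19.6) / 10 = 0.04
Q10 factor = 2.0^0.04 = 1.02811
t_adjusted = 2 * 1.02811 = 2.06 hours

2.06


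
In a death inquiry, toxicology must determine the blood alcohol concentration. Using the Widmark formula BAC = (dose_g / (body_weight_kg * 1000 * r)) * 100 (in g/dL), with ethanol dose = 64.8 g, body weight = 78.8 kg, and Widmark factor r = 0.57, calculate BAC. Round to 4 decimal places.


Applying the Widmark formula:
BAC = (dose_g / (body_wt * 1000 * r)) * 100
Denominator = 78.8 * 1000 * 0.57 = 44916
BAC = (64.8 / 44916) * 100
BAC = 0.1443 g/dL

0.1443


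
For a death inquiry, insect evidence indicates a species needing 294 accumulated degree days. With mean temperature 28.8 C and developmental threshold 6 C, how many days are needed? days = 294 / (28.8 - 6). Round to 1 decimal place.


Insect development time:
Effective temperature = avg_temp - T_base = 28.8 - 6 = 22.8 C
Days = ADD / effective_temp = 294 / 22.8 = 12.9 days

12.9


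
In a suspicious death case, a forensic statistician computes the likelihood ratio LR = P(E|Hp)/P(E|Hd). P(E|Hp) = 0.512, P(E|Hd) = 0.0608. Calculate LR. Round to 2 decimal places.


Likelihood ratio calculation:
LR = P(E|Hp) / P(E|Hd)
LR = 0.512 / 0.0608
LR = 8.42

8.42


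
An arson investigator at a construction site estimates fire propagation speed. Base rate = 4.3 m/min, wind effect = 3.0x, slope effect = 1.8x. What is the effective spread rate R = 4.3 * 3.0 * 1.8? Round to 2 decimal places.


Fire spread rate calculation:
R = R0 * wind_factor * slope_factor
= 4.3 * 3.0 * 1.8
= 12.9 * 1.8
= 23.22 m/min

23.22


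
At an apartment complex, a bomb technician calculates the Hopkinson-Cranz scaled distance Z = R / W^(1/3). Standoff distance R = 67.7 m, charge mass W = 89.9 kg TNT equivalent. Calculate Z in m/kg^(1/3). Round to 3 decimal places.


Scaled distance calculation:
W^(1/3) = 89.9^(1/3) = 4.479744
Z = R / W^(1/3) = 67.7 / 4.479744
Z = 15.112 m/kg^(1/3)

15.112


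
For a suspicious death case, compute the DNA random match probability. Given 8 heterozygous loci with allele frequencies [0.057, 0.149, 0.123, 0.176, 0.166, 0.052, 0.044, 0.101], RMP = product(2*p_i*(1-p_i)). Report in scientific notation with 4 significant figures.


Computing RMP for 8 loci:
Locus 1: 2 * 0.057 * 0.943 = 0.107502
Locus 2: 2 * 0.149 * 0.851 = 0.253598
Locus 3: 2 * 0.123 * 0.877 = 0.215742
Locus 4: 2 * 0.176 * 0.824 = 0.290048
Locus 5: 2 * 0.166 * 0.834 = 0.276888
Locus 6: 2 * 0.052 * 0.948 = 0.098592
Locus 7: 2 * 0.044 * 0.956 = 0.084128
Locus 8: 2 * 0.101 * 0.899 = 0.181598
RMP = 7.115e-07

7.115e-07


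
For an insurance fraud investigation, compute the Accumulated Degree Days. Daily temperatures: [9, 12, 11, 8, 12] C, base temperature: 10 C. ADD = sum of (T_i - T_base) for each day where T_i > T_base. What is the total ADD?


Computing ADD day by day:
Day 1: max(0, 9 - 10) = 0
Day 2: max(0, 12 - 10) = 2
Day 3: max(0, 11 - 10) = 1
Day 4: max(0, 8 - 10) = 0
Day 5: max(0, 12 - 10) = 2
Total ADD = 5

5


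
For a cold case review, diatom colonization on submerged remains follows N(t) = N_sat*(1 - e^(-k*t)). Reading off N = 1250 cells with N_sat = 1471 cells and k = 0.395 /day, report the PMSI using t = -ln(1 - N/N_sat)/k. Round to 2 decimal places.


PMSI from diatom colonization curve:
N / N_sat = 1250 / 1471 = 0.849762
1 - N/N_sat = 0.150238
ln(1 - N/N_sat) = -1.895535
t = -ln(1 - N/N_sat) / k = -(-1.895535) / 0.395 = 4.80 days

4.80


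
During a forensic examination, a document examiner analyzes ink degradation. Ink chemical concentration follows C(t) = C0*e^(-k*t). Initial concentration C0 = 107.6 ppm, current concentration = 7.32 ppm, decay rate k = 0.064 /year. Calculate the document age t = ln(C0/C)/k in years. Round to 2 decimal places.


Document age estimation:
C0/C = 107.6 / 7.32 = 14.699454
ln(C0/C) = 2.68781
t = 2.68781 / 0.064 = 42.00 years

42.00


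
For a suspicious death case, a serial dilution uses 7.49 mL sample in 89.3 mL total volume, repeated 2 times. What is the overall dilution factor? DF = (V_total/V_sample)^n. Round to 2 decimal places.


Dilution factor calculation:
Single dilution = V_total / V_sample = 89.3 / 7.49 ≈ 11.922563
Number of dilutions = 2
Total DF = (89.3 / 7.49)^2 (full precision, rounded at the end) = 142.15

142.15


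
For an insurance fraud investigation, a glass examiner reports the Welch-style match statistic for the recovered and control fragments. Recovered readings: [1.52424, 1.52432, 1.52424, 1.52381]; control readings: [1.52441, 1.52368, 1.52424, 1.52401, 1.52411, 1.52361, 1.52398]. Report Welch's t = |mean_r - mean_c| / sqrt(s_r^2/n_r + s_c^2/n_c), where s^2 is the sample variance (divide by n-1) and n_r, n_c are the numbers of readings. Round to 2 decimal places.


Welch's t-criterion for glass RI comparison:
Recovered mean = sum / n_r = 6.09661 / 4 = 1.5241525
Control mean = sum / n_c = 10.66804 / 7 = 1.5240057
Recovered sample variance s_r^2 = 5.35583e-08
Control sample variance s_c^2 = 8.20952e-08
Welch SE (unpooled) = sqrt(s_r^2/n_r + s_c^2/n_c) = sqrt(1.33896e-08 + 1.17279e-08) = sqrt(2.51175e-08) = 0.000158485
|mean_r - mean_c| = 0.000146786
t = 0.000146786 / 0.000158485 = 0.93

0.93


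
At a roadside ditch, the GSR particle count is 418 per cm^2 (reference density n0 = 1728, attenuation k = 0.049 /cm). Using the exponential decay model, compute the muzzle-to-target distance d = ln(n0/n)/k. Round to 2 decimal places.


GSR distance calculation:
n0/n = 1728 / 418 = 4.133971
ln(n0/n) = 1.419238
d = 1.419238 / 0.049 = 28.96 cm

28.96


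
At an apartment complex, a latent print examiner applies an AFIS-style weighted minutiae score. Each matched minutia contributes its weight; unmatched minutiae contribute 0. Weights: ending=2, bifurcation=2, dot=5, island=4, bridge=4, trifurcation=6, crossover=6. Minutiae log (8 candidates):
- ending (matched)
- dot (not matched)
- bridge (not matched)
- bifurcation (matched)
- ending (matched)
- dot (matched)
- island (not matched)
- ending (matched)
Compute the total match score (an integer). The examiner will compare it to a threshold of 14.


Weighted minutiae match score:
  ending: matched, +2 (running total 2)
  dot: not matched, +0
  bridge: not matched, +0
  bifurcation: matched, +2 (running total 4)
  ending: matched, +2 (running total 6)
  dot: matched, +5 (running total 11)
  island: not matched, +0
  ending: matched, +2 (running total 13)
Total score = 13
Threshold = 14; verdict = inconclusive

13


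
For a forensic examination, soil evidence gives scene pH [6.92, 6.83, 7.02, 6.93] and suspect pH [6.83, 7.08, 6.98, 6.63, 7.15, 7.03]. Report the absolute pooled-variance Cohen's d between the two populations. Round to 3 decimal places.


Pooled-variance Cohen's d for soil pH comparison:
Scene mean = 27.7 / 4 = 6.925
Suspect mean = 41.7 / 6 = 6.95
Scene sample variance s_s^2 = 0.006033
Suspect sample variance s_c^2 = 0.0362
Pooled variance = ((n_s-1)*s_s^2 + (n_c-1)*s_c^2) / (n_s + n_c - 2) = 0.024888
Pooled SD = sqrt(0.024888) = 0.157759
Mean difference = -0.025
|d| = |-0.025| / 0.157759 = 0.158

0.158


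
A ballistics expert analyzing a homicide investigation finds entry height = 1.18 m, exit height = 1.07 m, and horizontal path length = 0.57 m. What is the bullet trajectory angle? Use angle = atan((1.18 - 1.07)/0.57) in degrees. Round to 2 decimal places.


Bullet trajectory angle:
Height difference = 1.18 - 1.07 = 0.11 m
angle = atan(0.11 / 0.57)
angle = atan(0.192982)
angle = 10.92 degrees

10.92


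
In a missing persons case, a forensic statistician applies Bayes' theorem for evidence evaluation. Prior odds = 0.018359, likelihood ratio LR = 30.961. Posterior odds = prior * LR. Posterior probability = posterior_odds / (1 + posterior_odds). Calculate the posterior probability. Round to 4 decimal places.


Bayesian evidence evaluation:
Posterior odds = prior_odds * LR = 0.018359 * 30.961 = 0.568413
Posterior probability = posterior_odds / (1 + posterior_odds)
= 0.568413 / (1 + 0.568413)
= 0.568413 / 1.568413
= 0.3624

0.3624


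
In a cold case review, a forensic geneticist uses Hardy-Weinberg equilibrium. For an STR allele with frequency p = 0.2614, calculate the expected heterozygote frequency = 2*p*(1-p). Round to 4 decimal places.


Hardy-Weinberg heterozygote frequency:
q = 1 - p = 1 - 0.2614 = 0.7386
2pq = 2 * 0.2614 * 0.7386 = 0.3861

0.3861


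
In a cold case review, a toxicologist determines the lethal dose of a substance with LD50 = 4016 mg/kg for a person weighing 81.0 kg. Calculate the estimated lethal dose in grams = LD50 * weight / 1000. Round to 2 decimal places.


Lethal dose calculation:
Lethal dose = LD50 * body_weight / 1000
= 4016 * 81.0 / 1000
= 325296 / 1000
= 325.30 g

325.30


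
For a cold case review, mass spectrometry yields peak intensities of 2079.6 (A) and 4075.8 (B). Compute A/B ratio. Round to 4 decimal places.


Spectral peak ratio:
Peak A = 2079.6 counts
Peak B = 4075.8 counts
Ratio = 2079.6 / 4075.8 = 0.5102

0.5102


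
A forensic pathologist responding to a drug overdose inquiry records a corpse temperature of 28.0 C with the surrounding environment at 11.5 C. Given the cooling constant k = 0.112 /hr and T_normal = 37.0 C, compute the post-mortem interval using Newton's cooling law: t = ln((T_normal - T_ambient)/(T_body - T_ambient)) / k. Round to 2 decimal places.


Using Newton's law of cooling:
t = ln((T_normal - T_ambient) / (T_body - T_ambient)) / k
T_normal - T_ambient = 25.5
T_body - T_ambient = 16.5
Ratio = 1.545455
ln(ratio) = 0.435318
t = 0.435318 / 0.112 = 3.89 hours

3.89


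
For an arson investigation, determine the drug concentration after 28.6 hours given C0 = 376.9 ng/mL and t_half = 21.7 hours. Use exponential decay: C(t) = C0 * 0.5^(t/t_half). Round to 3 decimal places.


Drug concentration decay:
Number of half-lives = t / t_half = 28.6 / 21.7 = 1.317972
Decay factor = 0.5^1.317972 = 0.40109837
C(t) = 376.9 * 0.40109837 = 151.174 ng/mL

151.174


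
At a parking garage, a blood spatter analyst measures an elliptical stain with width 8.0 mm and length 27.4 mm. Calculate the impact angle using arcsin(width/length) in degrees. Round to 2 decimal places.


Blood spatter impact angle calculation:
width / length = 8.0 / 27.4 = 0.291971
angle = arcsin(0.291971)
angle = 16.98 degrees

16.98


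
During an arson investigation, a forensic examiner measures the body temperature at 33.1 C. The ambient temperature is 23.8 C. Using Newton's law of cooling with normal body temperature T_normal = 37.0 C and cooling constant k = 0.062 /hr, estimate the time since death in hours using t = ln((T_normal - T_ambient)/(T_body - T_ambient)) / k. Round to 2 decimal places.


Using Newton's law of cooling:
t = ln((T_normal - T_ambient) / (T_body - T_ambient)) / k
T_normal - T_ambient = 13.2
T_body - T_ambient = 9.3
Ratio = 1.419355
ln(ratio) = 0.350203
t = 0.350203 / 0.062 = 5.65 hours

5.65


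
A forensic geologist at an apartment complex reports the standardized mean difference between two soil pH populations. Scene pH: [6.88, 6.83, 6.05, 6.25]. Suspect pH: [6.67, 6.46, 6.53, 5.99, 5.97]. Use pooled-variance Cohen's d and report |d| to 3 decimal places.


Pooled-variance Cohen's d for soil pH comparison:
Scene mean = 26.01 / 4 = 6.5025
Suspect mean = 31.62 / 5 = 6.324
Scene sample variance s_s^2 = 0.172758
Suspect sample variance s_c^2 = 0.10438
Pooled variance = ((n_s-1)*s_s^2 + (n_c-1)*s_c^2) / (n_s + n_c - 2) = 0.133685
Pooled SD = sqrt(0.133685) = 0.36563
Mean difference = 0.1785
|d| = |0.1785| / 0.36563 = 0.488

0.488


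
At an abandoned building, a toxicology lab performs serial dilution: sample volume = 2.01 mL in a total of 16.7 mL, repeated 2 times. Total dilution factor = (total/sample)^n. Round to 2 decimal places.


Dilution factor calculation:
Single dilution = V_total / V_sample = 16.7 / 2.01 ≈ 8.308458
Number of dilutions = 2
Total DF = (16.7 / 2.01)^2 (full precision, rounded at the end) = 69.03

69.03


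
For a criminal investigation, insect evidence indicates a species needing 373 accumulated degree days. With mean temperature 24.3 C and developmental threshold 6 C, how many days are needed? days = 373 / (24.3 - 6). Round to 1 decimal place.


Insect development time:
Effective temperature = avg_temp - T_base = 24.3 - 6 = 18.3 C
Days = ADD / effective_temp = 373 / 18.3 = 20.4 days

20.4


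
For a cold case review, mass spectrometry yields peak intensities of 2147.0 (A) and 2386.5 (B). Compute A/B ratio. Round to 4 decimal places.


Spectral peak ratio:
Peak A = 2147.0 counts
Peak B = 2386.5 counts
Ratio = 2147.0 / 2386.5 = 0.8996

0.8996


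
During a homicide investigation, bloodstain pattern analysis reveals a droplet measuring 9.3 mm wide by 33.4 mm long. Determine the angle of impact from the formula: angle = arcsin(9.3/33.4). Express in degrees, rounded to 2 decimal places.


Blood spatter impact angle calculation:
width / length = 9.3 / 33.4 = 0.278443
angle = arcsin(0.278443)
angle = 16.17 degrees

16.17


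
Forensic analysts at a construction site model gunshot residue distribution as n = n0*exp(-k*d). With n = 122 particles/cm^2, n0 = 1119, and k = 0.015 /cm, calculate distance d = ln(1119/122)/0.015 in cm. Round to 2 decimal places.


GSR distance calculation:
n0/n = 1119 / 122 = 9.172131
ln(n0/n) = 2.21617
d = 2.21617 / 0.015 = 147.74 cm

147.74


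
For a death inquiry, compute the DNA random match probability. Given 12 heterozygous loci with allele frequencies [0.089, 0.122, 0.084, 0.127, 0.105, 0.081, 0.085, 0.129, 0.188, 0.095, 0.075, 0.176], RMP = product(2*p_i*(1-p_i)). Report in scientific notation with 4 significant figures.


Computing RMP for 12 loci:
Locus 1: 2 * 0.089 * 0.911 = 0.162158
Locus 2: 2 * 0.122 * 0.878 = 0.214232
Locus 3: 2 * 0.084 * 0.916 = 0.153888
Locus 4: 2 * 0.127 * 0.873 = 0.221742
Locus 5: 2 * 0.105 * 0.895 = 0.18795
Locus 6: 2 * 0.081 * 0.919 = 0.148878
Locus 7: 2 * 0.085 * 0.915 = 0.15555
Locus 8: 2 * 0.129 * 0.871 = 0.224718
Locus 9: 2 * 0.188 * 0.812 = 0.305312
Locus 10: 2 * 0.095 * 0.905 = 0.17195
Locus 11: 2 * 0.075 * 0.925 = 0.13875
Locus 12: 2 * 0.176 * 0.824 = 0.290048
RMP = 2.450e-09

2.450e-09


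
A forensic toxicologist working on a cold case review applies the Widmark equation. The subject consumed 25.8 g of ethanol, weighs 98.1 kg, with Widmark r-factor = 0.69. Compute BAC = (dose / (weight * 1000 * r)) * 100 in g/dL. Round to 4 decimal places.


Applying the Widmark formula:
BAC = (dose_g / (body_wt * 1000 * r)) * 100
Denominator = 98.1 * 1000 * 0.69 = 67689
BAC = (25.8 / 67689) * 100
BAC = 0.0381 g/dL

0.0381


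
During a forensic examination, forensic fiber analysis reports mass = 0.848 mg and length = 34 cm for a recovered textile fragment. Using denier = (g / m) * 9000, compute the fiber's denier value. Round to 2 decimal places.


Denier calculation:
Mass in grams = 0.848 mg / 1000 = 0.000848 g
Length in meters = 34 cm / 100 = 0.34 m
Linear density = mass / length = 0.000848 / 0.34 = 0.00249412 g/m
Denier = (g/m) * 9000 = 0.00249412 * 9000 = 22.45

22.45


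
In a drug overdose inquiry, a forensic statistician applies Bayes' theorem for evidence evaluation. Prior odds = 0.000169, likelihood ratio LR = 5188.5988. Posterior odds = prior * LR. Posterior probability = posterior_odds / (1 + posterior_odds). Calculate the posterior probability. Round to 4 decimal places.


Bayesian evidence evaluation:
Posterior odds = prior_odds * LR = 0.000169 * 5188.5988 = 0.8768732
Posterior probability = posterior_odds / (1 + posterior_odds)
= 0.8768732 / (1 + 0.8768732)
= 0.8768732 / 1.8768732
= 0.4672

0.4672


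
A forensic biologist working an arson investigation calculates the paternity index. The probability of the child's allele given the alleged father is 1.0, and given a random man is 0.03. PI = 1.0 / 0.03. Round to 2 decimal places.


Paternity Index calculation:
PI = P(allele|father) / P(allele|random)
PI = 1.0 / 0.03
PI = 33.33

33.33


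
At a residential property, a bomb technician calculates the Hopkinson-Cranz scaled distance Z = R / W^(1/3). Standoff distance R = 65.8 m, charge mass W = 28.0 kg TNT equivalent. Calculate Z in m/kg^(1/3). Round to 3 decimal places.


Scaled distance calculation:
W^(1/3) = 28.0^(1/3) = 3.036589
Z = R / W^(1/3) = 65.8 / 3.036589
Z = 21.669 m/kg^(1/3)

21.669


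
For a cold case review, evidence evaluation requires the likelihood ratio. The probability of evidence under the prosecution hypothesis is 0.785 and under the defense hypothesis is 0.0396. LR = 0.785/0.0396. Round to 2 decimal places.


Likelihood ratio calculation:
LR = P(E|Hp) / P(E|Hd)
LR = 0.785 / 0.0396
LR = 19.82

19.82


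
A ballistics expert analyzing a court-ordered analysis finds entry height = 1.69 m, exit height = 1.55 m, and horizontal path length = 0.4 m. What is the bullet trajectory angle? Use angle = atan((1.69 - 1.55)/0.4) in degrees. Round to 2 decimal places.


Bullet trajectory angle:
Height difference = 1.69 - 1.55 = 0.14 m
angle = atan(0.14 / 0.4)
angle = atan(0.35)
angle = 19.29 degrees

19.29


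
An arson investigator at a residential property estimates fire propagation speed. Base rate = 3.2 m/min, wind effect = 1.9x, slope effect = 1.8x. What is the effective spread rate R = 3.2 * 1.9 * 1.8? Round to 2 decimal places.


Fire spread rate calculation:
R = R0 * wind_factor * slope_factor
= 3.2 * 1.9 * 1.8
= 6.08 * 1.8
= 10.94 m/min

10.94


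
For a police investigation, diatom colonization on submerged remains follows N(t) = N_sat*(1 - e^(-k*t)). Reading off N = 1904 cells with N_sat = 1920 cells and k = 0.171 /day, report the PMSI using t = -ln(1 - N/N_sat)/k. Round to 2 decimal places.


PMSI from diatom colonization curve:
N / N_sat = 1904 / 1920 = 0.991667
1 - N/N_sat = 0.008333
ln(1 - N/N_sat) = -4.787532
t = -ln(1 - N/N_sat) / k = -(-4.787532) / 0.171 = 28.00 days

28.00


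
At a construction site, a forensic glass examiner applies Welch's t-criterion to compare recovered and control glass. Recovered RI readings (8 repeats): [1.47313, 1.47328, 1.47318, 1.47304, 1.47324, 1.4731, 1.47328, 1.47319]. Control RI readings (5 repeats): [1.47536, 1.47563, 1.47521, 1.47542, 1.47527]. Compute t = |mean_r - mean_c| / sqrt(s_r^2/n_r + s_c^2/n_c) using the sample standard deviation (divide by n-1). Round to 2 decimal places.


Welch's t-criterion for glass RI comparison:
Recovered mean = sum / n_r = 11.78544 / 8 = 1.47318
Control mean = sum / n_c = 7.37689 / 5 = 1.475378
Recovered sample variance s_r^2 = 7.45714e-09
Control sample variance s_c^2 = 2.637e-08
Welch SE (unpooled) = sqrt(s_r^2/n_r + s_c^2/n_c) = sqrt(9.32143e-10 + 5.274e-09) = sqrt(6.20614e-09) = 7.87791e-05
|mean_r - mean_c| = 0.002198
t = 0.002198 / 7.87791e-05 = 27.90

27.90


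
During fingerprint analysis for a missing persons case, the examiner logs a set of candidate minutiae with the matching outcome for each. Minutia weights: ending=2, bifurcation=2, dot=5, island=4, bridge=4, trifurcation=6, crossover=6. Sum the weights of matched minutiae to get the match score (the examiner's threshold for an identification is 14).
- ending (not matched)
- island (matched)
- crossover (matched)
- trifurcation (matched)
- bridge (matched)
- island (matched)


Weighted minutiae match score:
  ending: not matched, +0
  island: matched, +4 (running total 4)
  crossover: matched, +6 (running total 10)
  trifurcation: matched, +6 (running total 16)
  bridge: matched, +4 (running total 20)
  island: matched, +4 (running total 24)
Total score = 24
Threshold = 14; verdict = identification

24


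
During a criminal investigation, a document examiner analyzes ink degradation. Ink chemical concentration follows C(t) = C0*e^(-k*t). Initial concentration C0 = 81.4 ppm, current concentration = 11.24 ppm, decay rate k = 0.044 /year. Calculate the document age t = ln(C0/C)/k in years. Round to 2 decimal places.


Document age estimation:
C0/C = 81.4 / 11.24 = 7.241993
ln(C0/C) = 1.979896
t = 1.979896 / 0.044 = 45.00 years

45.00


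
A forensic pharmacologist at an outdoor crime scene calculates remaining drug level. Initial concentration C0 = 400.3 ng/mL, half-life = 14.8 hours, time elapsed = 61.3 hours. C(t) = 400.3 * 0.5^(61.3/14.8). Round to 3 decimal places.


Drug concentration decay:
Number of half-lives = t / t_half = 61.3 / 14.8 = 4.141892
Decay factor = 0.5^4.141892 = 0.05664561
C(t) = 400.3 * 0.05664561 = 22.675 ng/mL

22.675


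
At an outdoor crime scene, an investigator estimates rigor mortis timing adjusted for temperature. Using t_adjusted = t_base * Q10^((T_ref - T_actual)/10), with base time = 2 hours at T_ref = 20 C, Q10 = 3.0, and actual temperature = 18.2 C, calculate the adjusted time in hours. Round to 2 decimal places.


Rigor mortis time adjustment:
Exponent = (T_ref - T_actual) / 10 = (20 - 18.2) / 10 = 0.18
Q10 factor = 3.0^0.18 = 1.21866
t_adjusted = 2 * 1.21866 = 2.44 hours

2.44


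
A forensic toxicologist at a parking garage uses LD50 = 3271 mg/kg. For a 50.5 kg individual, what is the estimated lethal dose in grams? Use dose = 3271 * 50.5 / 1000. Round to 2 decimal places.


Lethal dose calculation:
Lethal dose = LD50 * body_weight / 1000
= 3271 * 50.5 / 1000
= 165185.5 / 1000
= 165.19 g

165.19


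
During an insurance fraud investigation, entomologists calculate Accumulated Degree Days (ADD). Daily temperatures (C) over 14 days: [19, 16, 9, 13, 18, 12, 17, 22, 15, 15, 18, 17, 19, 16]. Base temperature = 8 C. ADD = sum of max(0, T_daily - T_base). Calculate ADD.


Computing ADD day by day:
Day 1: max(0, 19 - 8) = 11
Day 2: max(0, 16 - 8) = 8
Day 3: max(0, 9 - 8) = 1
Day 4: max(0, 13 - 8) = 5
Day 5: max(0, 18 - 8) = 10
Day 6: max(0, 12 - 8) = 4
Day 7: max(0, 17 - 8) = 9
Day 8: max(0, 22 - 8) = 14
Day 9: max(0, 15 - 8) = 7
Day 10: max(0, 15 - 8) = 7
Day 11: max(0, 18 - 8) = 10
Day 12: max(0, 17 - 8) = 9
Day 13: max(0, 19 - 8) = 11
Day 14: max(0, 16 - 8) = 8
Total ADD = 114

114


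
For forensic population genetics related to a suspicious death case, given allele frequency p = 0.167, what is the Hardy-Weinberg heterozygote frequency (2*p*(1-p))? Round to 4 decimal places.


Hardy-Weinberg heterozygote frequency:
q = 1 - p = 1 - 0.167 = 0.833
2pq = 2 * 0.167 * 0.833 = 0.2782

0.2782


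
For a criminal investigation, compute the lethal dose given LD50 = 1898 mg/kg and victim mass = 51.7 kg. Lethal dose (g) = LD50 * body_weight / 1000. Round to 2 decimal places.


Lethal dose calculation:
Lethal dose = LD50 * body_weight / 1000
= 1898 * 51.7 / 1000
= 98126.6 / 1000
= 98.13 g

98.13


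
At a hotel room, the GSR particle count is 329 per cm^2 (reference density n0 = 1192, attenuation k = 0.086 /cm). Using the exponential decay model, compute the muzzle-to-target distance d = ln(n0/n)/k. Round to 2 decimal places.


GSR distance calculation:
n0/n = 1192 / 329 = 3.6231
ln(n0/n) = 1.28733
d = 1.28733 / 0.086 = 14.97 cm

14.97


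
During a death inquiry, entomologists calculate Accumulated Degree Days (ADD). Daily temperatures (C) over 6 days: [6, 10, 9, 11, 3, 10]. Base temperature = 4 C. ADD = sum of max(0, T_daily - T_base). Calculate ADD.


Computing ADD day by day:
Day 1: max(0, 6 - 4) = 2
Day 2: max(0, 10 - 4) = 6
Day 3: max(0, 9 - 4) = 5
Day 4: max(0, 11 - 4) = 7
Day 5: max(0, 3 - 4) = 0
Day 6: max(0, 10 - 4) = 6
Total ADD = 26

26


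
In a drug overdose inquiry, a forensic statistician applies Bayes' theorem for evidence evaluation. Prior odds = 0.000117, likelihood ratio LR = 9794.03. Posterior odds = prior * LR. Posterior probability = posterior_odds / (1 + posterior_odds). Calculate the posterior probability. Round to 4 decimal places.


Bayesian evidence evaluation:
Posterior odds = prior_odds * LR = 0.000117 * 9794.03 = 1.145902
Posterior probability = posterior_odds / (1 + posterior_odds)
= 1.145902 / (1 + 1.145902)
= 1.145902 / 2.145902
= 0.5340

0.5340


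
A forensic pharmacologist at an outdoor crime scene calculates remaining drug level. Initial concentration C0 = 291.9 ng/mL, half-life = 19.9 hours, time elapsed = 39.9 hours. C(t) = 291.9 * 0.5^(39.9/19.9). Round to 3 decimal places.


Drug concentration decay:
Number of half-lives = t / t_half = 39.9 / 19.9 = 2.005025
Decay factor = 0.5^2.005025 = 0.24913075
C(t) = 291.9 * 0.24913075 = 72.721 ng/mL

72.721


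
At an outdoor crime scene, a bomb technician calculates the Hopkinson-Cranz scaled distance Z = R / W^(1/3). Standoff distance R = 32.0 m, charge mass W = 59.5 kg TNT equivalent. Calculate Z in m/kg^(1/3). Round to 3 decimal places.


Scaled distance calculation:
W^(1/3) = 59.5^(1/3) = 3.903963
Z = R / W^(1/3) = 32.0 / 3.903963
Z = 8.197 m/kg^(1/3)

8.197


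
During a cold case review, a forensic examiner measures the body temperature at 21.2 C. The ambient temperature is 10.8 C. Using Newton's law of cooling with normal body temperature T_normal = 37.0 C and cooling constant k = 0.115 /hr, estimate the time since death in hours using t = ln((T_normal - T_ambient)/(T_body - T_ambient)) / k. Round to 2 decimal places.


Using Newton's law of cooling:
t = ln((T_normal - T_ambient) / (T_body - T_ambient)) / k
T_normal - T_ambient = 26.2
T_body - T_ambient = 10.4
Ratio = 2.519231
ln(ratio) = 0.923954
t = 0.923954 / 0.115 = 8.03 hours

8.03


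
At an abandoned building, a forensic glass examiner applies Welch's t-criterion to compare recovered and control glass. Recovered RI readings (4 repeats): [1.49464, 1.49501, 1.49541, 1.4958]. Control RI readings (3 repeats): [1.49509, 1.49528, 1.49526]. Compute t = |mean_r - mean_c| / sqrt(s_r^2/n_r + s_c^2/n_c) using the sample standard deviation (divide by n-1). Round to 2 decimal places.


Welch's t-criterion for glass RI comparison:
Recovered mean = sum / n_r = 5.98086 / 4 = 1.495215
Control mean = sum / n_c = 4.48563 / 3 = 1.49521
Recovered sample variance s_r^2 = 2.50967e-07
Control sample variance s_c^2 = 1.09e-08
Welch SE (unpooled) = sqrt(s_r^2/n_r + s_c^2/n_c) = sqrt(6.27417e-08 + 3.63333e-09) = sqrt(6.6375e-08) = 0.000257633
|mean_r - mean_c| = 5e-06
t = 5e-06 / 0.000257633 = 0.02

0.02


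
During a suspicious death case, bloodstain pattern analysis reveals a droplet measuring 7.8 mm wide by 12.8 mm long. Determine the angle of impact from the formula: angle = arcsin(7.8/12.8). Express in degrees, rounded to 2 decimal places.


Blood spatter impact angle calculation:
width / length = 7.8 / 12.8 = 0.609375
angle = arcsin(0.609375)
angle = 37.54 degrees

37.54


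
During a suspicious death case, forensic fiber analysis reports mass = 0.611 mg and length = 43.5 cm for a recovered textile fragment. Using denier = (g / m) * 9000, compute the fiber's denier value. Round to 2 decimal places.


Denier calculation:
Mass in grams = 0.611 mg / 1000 = 0.000611 g
Length in meters = 43.5 cm / 100 = 0.435 m
Linear density = mass / length = 0.000611 / 0.435 = 0.0014046 g/m
Denier = (g/m) * 9000 = 0.0014046 * 9000 = 12.64

12.64


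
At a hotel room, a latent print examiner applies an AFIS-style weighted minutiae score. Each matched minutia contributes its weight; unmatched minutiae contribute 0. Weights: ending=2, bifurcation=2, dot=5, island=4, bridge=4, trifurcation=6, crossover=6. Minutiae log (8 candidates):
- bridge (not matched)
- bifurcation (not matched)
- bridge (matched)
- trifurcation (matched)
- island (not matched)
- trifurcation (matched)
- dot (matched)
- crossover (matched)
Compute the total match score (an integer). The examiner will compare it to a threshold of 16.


Weighted minutiae match score:
  bridge: not matched, +0
  bifurcation: not matched, +0
  bridge: matched, +4 (running total 4)
  trifurcation: matched, +6 (running total 10)
  island: not matched, +0
  trifurcation: matched, +6 (running total 16)
  dot: matched, +5 (running total 21)
  crossover: matched, +6 (running total 27)
Total score = 27
Threshold = 16; verdict = identification

27


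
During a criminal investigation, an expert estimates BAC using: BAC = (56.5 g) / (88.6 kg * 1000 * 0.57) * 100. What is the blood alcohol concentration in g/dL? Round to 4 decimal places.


Applying the Widmark formula:
BAC = (dose_g / (body_wt * 1000 * r)) * 100
Denominator = 88.6 * 1000 * 0.57 = 50502
BAC = (56.5 / 50502) * 100
BAC = 0.1119 g/dL

0.1119


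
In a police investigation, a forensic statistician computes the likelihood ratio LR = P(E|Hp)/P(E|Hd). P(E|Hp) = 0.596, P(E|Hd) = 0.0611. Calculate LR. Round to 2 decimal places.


Likelihood ratio calculation:
LR = P(E|Hp) / P(E|Hd)
LR = 0.596 / 0.0611
LR = 9.75

9.75


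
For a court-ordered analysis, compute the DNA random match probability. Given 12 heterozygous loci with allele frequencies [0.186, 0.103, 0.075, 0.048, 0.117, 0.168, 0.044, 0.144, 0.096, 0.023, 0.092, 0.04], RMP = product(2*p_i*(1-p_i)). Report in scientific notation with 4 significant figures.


Computing RMP for 12 loci:
Locus 1: 2 * 0.186 * 0.814 = 0.302808
Locus 2: 2 * 0.103 * 0.897 = 0.184782
Locus 3: 2 * 0.075 * 0.925 = 0.13875
Locus 4: 2 * 0.048 * 0.952 = 0.091392
Locus 5: 2 * 0.117 * 0.883 = 0.206622
Locus 6: 2 * 0.168 * 0.832 = 0.279552
Locus 7: 2 * 0.044 * 0.956 = 0.084128
Locus 8: 2 * 0.144 * 0.856 = 0.246528
Locus 9: 2 * 0.096 * 0.904 = 0.173568
Locus 10: 2 * 0.023 * 0.977 = 0.044942
Locus 11: 2 * 0.092 * 0.908 = 0.167072
Locus 12: 2 * 0.04 * 0.96 = 0.0768
RMP = 8.507e-11

8.507e-11


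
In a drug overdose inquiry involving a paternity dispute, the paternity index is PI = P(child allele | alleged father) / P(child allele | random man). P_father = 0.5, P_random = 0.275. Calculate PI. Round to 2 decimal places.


Paternity Index calculation:
PI = P(allele|father) / P(allele|random)
PI = 0.5 / 0.275
PI = 1.82

1.82


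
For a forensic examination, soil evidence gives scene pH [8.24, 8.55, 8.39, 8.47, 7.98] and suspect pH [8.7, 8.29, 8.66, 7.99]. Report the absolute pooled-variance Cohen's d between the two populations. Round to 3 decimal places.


Pooled-variance Cohen's d for soil pH comparison:
Scene mean = 41.63 / 5 = 8.326
Suspect mean = 33.64 / 4 = 8.41
Scene sample variance s_s^2 = 0.05053
Suspect sample variance s_c^2 = 0.112467
Pooled variance = ((n_s-1)*s_s^2 + (n_c-1)*s_c^2) / (n_s + n_c - 2) = 0.077074
Pooled SD = sqrt(0.077074) = 0.277622
Mean difference = -0.084
|d| = |-0.084| / 0.277622 = 0.303

0.303


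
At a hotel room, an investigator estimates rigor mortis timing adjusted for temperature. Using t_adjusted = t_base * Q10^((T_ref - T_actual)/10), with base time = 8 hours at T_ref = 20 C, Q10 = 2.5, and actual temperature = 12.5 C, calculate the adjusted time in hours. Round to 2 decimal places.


Rigor mortis time adjustment:
Exponent = (T_ref - T_actual) / 10 = (20 - 12.5) / 10 = 0.75
Q10 factor = 2.5^0.75 = 1.98818
t_adjusted = 8 * 1.98818 = 15.91 hours

15.91


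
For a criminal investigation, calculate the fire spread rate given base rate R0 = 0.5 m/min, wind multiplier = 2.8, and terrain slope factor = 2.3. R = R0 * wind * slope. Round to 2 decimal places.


Fire spread rate calculation:
R = R0 * wind_factor * slope_factor
= 0.5 * 2.8 * 2.3
= 1.4 * 2.3
= 3.22 m/min

3.22


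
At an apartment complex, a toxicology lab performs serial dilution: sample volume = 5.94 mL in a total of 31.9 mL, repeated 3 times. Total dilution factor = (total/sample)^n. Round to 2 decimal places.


Dilution factor calculation:
Single dilution = V_total / V_sample = 31.9 / 5.94 ≈ 5.37037
Number of dilutions = 3
Total DF = (31.9 / 5.94)^3 (full precision, rounded at the end) = 154.89

154.89


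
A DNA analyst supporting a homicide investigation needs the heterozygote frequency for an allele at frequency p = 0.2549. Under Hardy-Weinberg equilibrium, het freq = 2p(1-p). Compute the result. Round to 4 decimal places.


Hardy-Weinberg heterozygote frequency:
q = 1 - p = 1 - 0.2549 = 0.7451
2pq = 2 * 0.2549 * 0.7451 = 0.3799

0.3799


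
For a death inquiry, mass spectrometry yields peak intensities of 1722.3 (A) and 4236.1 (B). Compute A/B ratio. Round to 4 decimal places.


Spectral peak ratio:
Peak A = 1722.3 counts
Peak B = 4236.1 counts
Ratio = 1722.3 / 4236.1 = 0.4066

0.4066


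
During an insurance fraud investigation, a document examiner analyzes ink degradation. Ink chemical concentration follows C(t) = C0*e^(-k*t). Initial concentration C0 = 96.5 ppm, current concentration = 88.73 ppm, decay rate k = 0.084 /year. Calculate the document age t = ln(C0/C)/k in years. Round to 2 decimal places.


Document age estimation:
C0/C = 96.5 / 88.73 = 1.087569
ln(C0/C) = 0.083945
t = 0.083945 / 0.084 = 1.00 years

1.00


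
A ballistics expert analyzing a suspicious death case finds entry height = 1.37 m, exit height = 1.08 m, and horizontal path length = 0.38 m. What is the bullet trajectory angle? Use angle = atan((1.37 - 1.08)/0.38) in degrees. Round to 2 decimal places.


Bullet trajectory angle:
Height difference = 1.37 - 1.08 = 0.29 m
angle = atan(0.29 / 0.38)
angle = atan(0.763158)
angle = 37.35 degrees

37.35


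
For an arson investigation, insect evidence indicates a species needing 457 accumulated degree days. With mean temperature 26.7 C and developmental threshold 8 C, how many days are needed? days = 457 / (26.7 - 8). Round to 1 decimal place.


Insect development time:
Effective temperature = avg_temp - T_base = 26.7 - 8 = 18.7 C
Days = ADD / effective_temp = 457 / 18.7 = 24.4 days

24.4


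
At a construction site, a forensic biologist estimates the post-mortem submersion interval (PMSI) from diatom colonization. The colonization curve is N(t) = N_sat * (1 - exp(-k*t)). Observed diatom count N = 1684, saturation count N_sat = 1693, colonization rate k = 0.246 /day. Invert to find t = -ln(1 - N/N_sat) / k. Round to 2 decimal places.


PMSI from diatom colonization curve:
N / N_sat = 1684 / 1693 = 0.994684
1 - N/N_sat = 0.005316
ln(1 - N/N_sat) = -5.237034
t = -ln(1 - N/N_sat) / k = -(-5.237034) / 0.246 = 21.29 days

21.29


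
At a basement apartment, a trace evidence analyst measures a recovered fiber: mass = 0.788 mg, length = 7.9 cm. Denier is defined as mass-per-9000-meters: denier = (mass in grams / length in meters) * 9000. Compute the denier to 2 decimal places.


Denier calculation:
Mass in grams = 0.788 mg / 1000 = 0.000788 g
Length in meters = 7.9 cm / 100 = 0.079 m
Linear density = mass / length = 0.000788 / 0.079 = 0.00997468 g/m
Denier = (g/m) * 9000 = 0.00997468 * 9000 = 89.77

89.77
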